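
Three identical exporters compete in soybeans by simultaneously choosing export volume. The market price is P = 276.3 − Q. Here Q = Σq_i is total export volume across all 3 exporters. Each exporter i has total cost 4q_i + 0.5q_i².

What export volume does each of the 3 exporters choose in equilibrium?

A representative exporter's profit is π_i = q_i(276.3 − Q) − 4q_i − 0.5q_i², with Q = q_i + Σ_{j≠i} q_j.
First-order condition: 272.3 − 3q_i − Σ_{j≠i} q_j = 0.
In a symmetric equilibrium every exporter chooses the same q, so Σ_{j≠i} q_j = 2q. The condition becomes 272.3 − 5q = 0, giving q = 272.3/5 = 54.46.

54.46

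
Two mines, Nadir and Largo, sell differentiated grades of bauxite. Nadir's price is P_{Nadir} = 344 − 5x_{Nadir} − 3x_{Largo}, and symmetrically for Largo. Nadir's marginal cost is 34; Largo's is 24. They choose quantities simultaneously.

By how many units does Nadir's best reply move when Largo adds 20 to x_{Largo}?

Mine Nadir's profit: π = x_{Nadir}(344 − 5x_{Nadir} − 3x_{Largo}) − 34x_{Nadir}.
∂π/∂x_{Nadir} = 310 − 10x_{Nadir} − 3x_{Largo} = 0 ⇒ x_{Nadir} = 31 − 0.3x_{Largo}.
The reaction-function slope is −0.3, so a 20-unit rise in x_{Largo} moves x_{Nadir} by −0.3 × 20 = −6. Nadir's best response falls — the actions are strategic substitutes.

-6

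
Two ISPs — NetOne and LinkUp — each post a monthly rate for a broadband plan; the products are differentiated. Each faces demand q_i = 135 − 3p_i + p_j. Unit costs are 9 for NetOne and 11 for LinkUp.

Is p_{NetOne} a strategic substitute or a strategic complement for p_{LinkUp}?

strategic complements

NetOne's profit: π = (p_{NetOne} − 9)(135 − 3p_{NetOne} + p_{LinkUp}).
∂π/∂p_{NetOne} = 162 − 6p_{NetOne} + p_{LinkUp} = 0 ⇒ p_{NetOne} = 27 + (1/6)p_{LinkUp}.
The best-response slope dp_{NetOne}/dp_{LinkUp} = 1/6 > 0: the reaction function is upward-sloping, so the choices are strategic complements.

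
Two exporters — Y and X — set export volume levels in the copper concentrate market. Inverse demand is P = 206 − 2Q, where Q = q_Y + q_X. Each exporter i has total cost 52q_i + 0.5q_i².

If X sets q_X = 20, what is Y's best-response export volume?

22.8

Exporter Y's profit: π = q_Y(206 − 2(q_Y + q_X)) − 52q_Y − 0.5q_Y².
∂π/∂q_Y = 154 − 5q_Y − 2q_X = 0, so q_Y = 30.8 − 0.4q_X.
At q_X = 20: q_Y = 30.8 − 0.4·20 = 22.8.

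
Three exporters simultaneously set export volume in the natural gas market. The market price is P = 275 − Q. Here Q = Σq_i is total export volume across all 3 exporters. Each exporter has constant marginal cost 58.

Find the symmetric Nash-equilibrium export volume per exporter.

A representative exporter's profit is π_i = q_i(275 − Q) − 58q_i, with Q = q_i + Σ_{j≠i} q_j.
First-order condition: 217 − 2q_i − Σ_{j≠i} q_j = 0.
With identical exporters, set every q_j = q: then 217 − 2q − 2q = 0, i.e. q = 217/4 = 54.25.

54.25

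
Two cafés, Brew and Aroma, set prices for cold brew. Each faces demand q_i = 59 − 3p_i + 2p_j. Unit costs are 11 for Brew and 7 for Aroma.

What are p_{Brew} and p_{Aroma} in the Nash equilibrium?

22.25, 20.75

Brew's profit: π = (p_{Brew} − 11)(59 − 3p_{Brew} + 2p_{Aroma}).
∂π/∂p_{Brew} = 92 − 6p_{Brew} + 2p_{Aroma} = 0 ⇒ p_{Brew} = 46/3 + (1/3)p_{Aroma}.
Similarly p_{Aroma} = 40/3 + (1/3)p_{Brew}.
Substituting the second reaction function into the first: p_{Brew} = 46/3 + (1/3)(40/3 + (1/3)p_{Brew}), which gives (8/9)p_{Brew} = 178/9 ⇒ p_{Brew} = 22.25.
Then p_{Aroma} = 40/3 + (1/3)·22.25 = 20.75.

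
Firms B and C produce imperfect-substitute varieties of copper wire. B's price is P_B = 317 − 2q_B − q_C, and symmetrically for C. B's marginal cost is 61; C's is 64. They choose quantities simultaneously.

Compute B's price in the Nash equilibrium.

Firm B's profit: π = q_B(317 − 2q_B − q_C) − 61q_B.
∂π/∂q_B = 256 − 4q_B − q_C = 0 ⇒ q_B = 64 − 0.25q_C.
Similarly q_C = 63.25 − 0.25q_B.
Plugging q_C into B's best response: q_B = 64 − 0.25(63.25 − 0.25q_B) ⇒ 0.9375q_B = 48.1875, so q_B = 51.4.
Then q_C = 63.25 − 0.25·51.4 = 50.4.
P_B = 317 − 2·51.4 − 50.4 = 163.8.

163.8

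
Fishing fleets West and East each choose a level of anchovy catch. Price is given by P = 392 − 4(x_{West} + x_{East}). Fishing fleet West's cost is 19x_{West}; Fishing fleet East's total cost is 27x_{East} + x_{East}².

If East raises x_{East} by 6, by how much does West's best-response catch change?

Fishing fleet West's profit: π = x_{West}(392 − 4(x_{West} + x_{East})) − 19x_{West}.
∂π/∂x_{West} = 373 − 8x_{West} − 4x_{East} = 0, so x_{West} = 46.625 − 0.5x_{East}.
The reaction-function slope is −0.5, so a 6-unit rise in x_{East} moves x_{West} by −0.5 × 6 = −3. West's best response falls — the actions are strategic substitutes.

-3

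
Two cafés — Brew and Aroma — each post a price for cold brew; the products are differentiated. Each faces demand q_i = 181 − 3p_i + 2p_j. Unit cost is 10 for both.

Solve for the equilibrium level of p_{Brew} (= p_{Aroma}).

52.75

Brew's profit: π = (p_{Brew} − 10)(181 − 3p_{Brew} + 2p_{Aroma}).
∂π/∂p_{Brew} = 211 − 6p_{Brew} + 2p_{Aroma} = 0 ⇒ p_{Brew} = 211/6 + (1/3)p_{Aroma}.
Setting p_{Brew} = p_{Aroma} in the reaction function: p_{Brew} = 211/6 + (1/3)p_{Brew}, so p_{Brew} = (211/6) / (2/3) = 52.75.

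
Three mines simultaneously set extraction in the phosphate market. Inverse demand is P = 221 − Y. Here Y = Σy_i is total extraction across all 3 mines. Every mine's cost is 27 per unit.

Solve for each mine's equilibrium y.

48.5

A representative mine's profit is π_i = y_i(221 − Y) − 27y_i, with Y = y_i + Σ_{j≠i} y_j.
First-order condition: 194 − 2y_i − Σ_{j≠i} y_j = 0.
With identical mines, set every y_j = y: then 194 − 2y − 2y = 0, i.e. y = 194/4 = 48.5.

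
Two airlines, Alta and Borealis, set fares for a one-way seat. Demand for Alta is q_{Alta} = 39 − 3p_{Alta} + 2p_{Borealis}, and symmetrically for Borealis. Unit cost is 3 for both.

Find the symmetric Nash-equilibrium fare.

Alta's profit: π = (p_{Alta} − 3)(39 − 3p_{Alta} + 2p_{Borealis}).
∂π/∂p_{Alta} = 48 − 6p_{Alta} + 2p_{Borealis} = 0 ⇒ p_{Alta} = 8 + (1/3)p_{Borealis}.
The game is symmetric, so in equilibrium p_{Borealis} = p_{Alta}: the reaction function gives (2/3)p_{Alta} = 8, hence p_{Alta} = 12.

12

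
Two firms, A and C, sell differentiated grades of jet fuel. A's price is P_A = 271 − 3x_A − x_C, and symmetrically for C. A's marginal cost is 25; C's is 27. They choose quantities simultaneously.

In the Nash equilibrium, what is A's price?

Firm A's profit: π = x_A(271 − 3x_A − x_C) − 25x_A.
∂π/∂x_A = 246 − 6x_A − x_C = 0 ⇒ x_A = 41 − (1/6)x_C.
Similarly x_C = 122/3 − (1/6)x_A.
Solving the two reaction functions simultaneously: (1 − (−1/6)(−1/6))x_A = 41 − (1/6)·(122/3), so (35/36)x_A = 308/9 and x_A = 35.2.
Then x_C = 122/3 − (1/6)·35.2 = 34.8.
P_A = 271 − 3·35.2 − 34.8 = 130.6.

130.6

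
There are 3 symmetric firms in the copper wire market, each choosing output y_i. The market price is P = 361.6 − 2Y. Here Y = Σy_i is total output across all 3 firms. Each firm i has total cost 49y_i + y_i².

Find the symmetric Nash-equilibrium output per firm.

A representative firm's profit is π_i = y_i(361.6 − 2Y) − 49y_i − y_i², with Y = y_i + Σ_{j≠i} y_j.
First-order condition: 312.6 − 6y_i − 2Σ_{j≠i} y_j = 0.
With identical firms, set every y_j = y: then 312.6 − 6y − 4y = 0, i.e. y = 312.6/10 = 31.26.

31.26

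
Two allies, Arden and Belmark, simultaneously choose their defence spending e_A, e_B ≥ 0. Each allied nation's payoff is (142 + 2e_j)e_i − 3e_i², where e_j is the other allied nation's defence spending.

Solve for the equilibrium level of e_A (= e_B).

35.5

Arden's payoff is (142 + 2e_B)e_A − 3e_A².
∂π/∂e_A = 142 + 2e_B − 6e_A = 0, so e_A = 71/3 + (1/3)e_B.
Setting e_A = e_B in the reaction function: e_A = 71/3 + (1/3)e_A, so e_A = (71/3) / (2/3) = 35.5.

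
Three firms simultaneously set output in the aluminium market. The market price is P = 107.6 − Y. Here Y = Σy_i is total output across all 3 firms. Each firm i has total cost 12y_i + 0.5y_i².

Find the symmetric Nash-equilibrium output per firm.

19.12

A representative firm's profit is π_i = y_i(107.6 − Y) − 12y_i − 0.5y_i², with Y = y_i + Σ_{j≠i} y_j.
First-order condition: 95.6 − 3y_i − Σ_{j≠i} y_j = 0.
With identical firms, set every y_j = y: then 95.6 − 3y − 2y = 0, i.e. y = 95.6/5 = 19.12.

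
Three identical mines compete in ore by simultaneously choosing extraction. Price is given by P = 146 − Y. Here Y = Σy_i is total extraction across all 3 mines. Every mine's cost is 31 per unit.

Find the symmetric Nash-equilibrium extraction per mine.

28.75

A representative mine's profit is π_i = y_i(146 − Y) − 31y_i, with Y = y_i + Σ_{j≠i} y_j.
First-order condition: 115 − 2y_i − Σ_{j≠i} y_j = 0.
Imposing symmetry (y_j = y for all j) turns Σ_{j≠i} y_j into 2y, so 115 = 4y and y = 28.75.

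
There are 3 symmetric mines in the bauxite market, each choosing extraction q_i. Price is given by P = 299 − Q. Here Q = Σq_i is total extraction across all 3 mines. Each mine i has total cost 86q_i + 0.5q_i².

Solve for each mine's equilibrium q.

A representative mine's profit is π_i = q_i(299 − Q) − 86q_i − 0.5q_i², with Q = q_i + Σ_{j≠i} q_j.
First-order condition: 213 − 3q_i − Σ_{j≠i} q_j = 0.
In a symmetric equilibrium every mine chooses the same q, so Σ_{j≠i} q_j = 2q. The condition becomes 213 − 5q = 0, giving q = 213/5 = 42.6.

42.6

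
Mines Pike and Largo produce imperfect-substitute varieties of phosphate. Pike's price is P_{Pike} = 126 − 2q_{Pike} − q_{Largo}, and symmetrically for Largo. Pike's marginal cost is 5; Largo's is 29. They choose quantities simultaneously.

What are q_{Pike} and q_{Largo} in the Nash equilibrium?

Mine Pike's profit: π = q_{Pike}(126 − 2q_{Pike} − q_{Largo}) − 5q_{Pike}.
∂π/∂q_{Pike} = 121 − 4q_{Pike} − q_{Largo} = 0 ⇒ q_{Pike} = 30.25 − 0.25q_{Largo}.
Similarly q_{Largo} = 24.25 − 0.25q_{Pike}.
Plugging q_{Largo} into Pike's best response: q_{Pike} = 30.25 − 0.25(24.25 − 0.25q_{Pike}) ⇒ 0.9375q_{Pike} = 24.1875, so q_{Pike} = 25.8.
Then q_{Largo} = 24.25 − 0.25·25.8 = 17.8.

25.8, 17.8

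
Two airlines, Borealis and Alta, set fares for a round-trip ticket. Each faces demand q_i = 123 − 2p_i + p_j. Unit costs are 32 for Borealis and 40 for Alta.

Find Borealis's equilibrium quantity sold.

Borealis's profit: π = (p_{Borealis} − 32)(123 − 2p_{Borealis} + p_{Alta}).
∂π/∂p_{Borealis} = 187 − 4p_{Borealis} + p_{Alta} = 0 ⇒ p_{Borealis} = 46.75 + 0.25p_{Alta}.
Similarly p_{Alta} = 50.75 + 0.25p_{Borealis}.
Plugging p_{Alta} into Borealis's best response: p_{Borealis} = 46.75 + 0.25(50.75 + 0.25p_{Borealis}) ⇒ 0.9375p_{Borealis} = 59.4375, so p_{Borealis} = 63.4.
Then p_{Alta} = 50.75 + 0.25·63.4 = 66.6.
q_{Borealis} = 123 − 2·63.4 + 66.6 = 62.8.

62.8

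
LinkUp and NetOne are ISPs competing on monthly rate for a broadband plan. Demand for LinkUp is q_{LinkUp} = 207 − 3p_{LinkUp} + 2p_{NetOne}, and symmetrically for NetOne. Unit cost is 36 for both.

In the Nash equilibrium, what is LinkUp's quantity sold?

LinkUp's profit: π = (p_{LinkUp} − 36)(207 − 3p_{LinkUp} + 2p_{NetOne}).
∂π/∂p_{LinkUp} = 315 − 6p_{LinkUp} + 2p_{NetOne} = 0 ⇒ p_{LinkUp} = 52.5 + (1/3)p_{NetOne}.
By symmetry p_{NetOne} = p_{LinkUp}; substituting into the reaction function, (2/3)p_{LinkUp} = 52.5 and p_{LinkUp} = 78.75.
q_{LinkUp} = 207 − 3·78.75 + 2·78.75 = 128.25.

128.25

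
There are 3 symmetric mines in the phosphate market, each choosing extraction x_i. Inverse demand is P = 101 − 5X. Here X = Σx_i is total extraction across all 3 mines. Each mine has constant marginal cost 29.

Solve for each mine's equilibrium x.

A representative mine's profit is π_i = x_i(101 − 5X) − 29x_i, with X = x_i + Σ_{j≠i} x_j.
First-order condition: 72 − 10x_i − 5Σ_{j≠i} x_j = 0.
With identical mines, set every x_j = x: then 72 − 10x − 10x = 0, i.e. x = 72/20 = 3.6.

3.6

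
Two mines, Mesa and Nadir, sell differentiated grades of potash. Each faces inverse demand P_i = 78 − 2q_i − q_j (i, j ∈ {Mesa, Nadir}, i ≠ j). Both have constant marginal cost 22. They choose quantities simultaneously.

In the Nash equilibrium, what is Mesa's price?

Mine Mesa's profit: π = q_{Mesa}(78 − 2q_{Mesa} − q_{Nadir}) − 22q_{Mesa}.
∂π/∂q_{Mesa} = 56 − 4q_{Mesa} − q_{Nadir} = 0 ⇒ q_{Mesa} = 14 − 0.25q_{Nadir}.
By symmetry q_{Nadir} = q_{Mesa}; substituting into the reaction function, 1.25q_{Mesa} = 14 and q_{Mesa} = 11.2.
P_{Mesa} = 78 − 2·11.2 − 11.2 = 44.4.

44.4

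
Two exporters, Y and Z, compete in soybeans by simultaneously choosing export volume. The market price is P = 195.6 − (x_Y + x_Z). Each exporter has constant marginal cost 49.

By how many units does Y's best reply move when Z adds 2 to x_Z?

-1

Exporter Y's profit: π = x_Y(195.6 − (x_Y + x_Z)) − 49x_Y.
∂π/∂x_Y = 146.6 − 2x_Y − x_Z = 0, so x_Y = 73.3 − 0.5x_Z.
The reaction-function slope is −0.5, so a 2-unit rise in x_Z moves x_Y by −0.5 × 2 = −1. Y's best response falls — the actions are strategic substitutes.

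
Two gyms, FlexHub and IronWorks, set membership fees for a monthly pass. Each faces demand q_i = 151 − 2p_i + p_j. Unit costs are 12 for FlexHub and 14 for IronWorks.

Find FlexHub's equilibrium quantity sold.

93.2

FlexHub's profit: π = (p_{FlexHub} − 12)(151 − 2p_{FlexHub} + p_{IronWorks}).
∂π/∂p_{FlexHub} = 175 − 4p_{FlexHub} + p_{IronWorks} = 0 ⇒ p_{FlexHub} = 43.75 + 0.25p_{IronWorks}.
Similarly p_{IronWorks} = 44.75 + 0.25p_{FlexHub}.
Plugging p_{IronWorks} into FlexHub's best response: p_{FlexHub} = 43.75 + 0.25(44.75 + 0.25p_{FlexHub}) ⇒ 0.9375p_{FlexHub} = 54.9375, so p_{FlexHub} = 58.6.
Then p_{IronWorks} = 44.75 + 0.25·58.6 = 59.4.
q_{FlexHub} = 151 − 2·58.6 + 59.4 = 93.2.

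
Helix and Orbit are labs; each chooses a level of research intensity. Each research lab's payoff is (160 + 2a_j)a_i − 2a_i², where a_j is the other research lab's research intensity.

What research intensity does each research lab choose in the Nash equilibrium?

Helix's payoff is (160 + 2a_O)a_H − 2a_H².
∂π/∂a_H = 160 + 2a_O − 4a_H = 0, so a_H = 40 + 0.5a_O.
Setting a_H = a_O in the reaction function: a_H = 40 + 0.5a_H, so a_H = 40 / 0.5 = 80.

80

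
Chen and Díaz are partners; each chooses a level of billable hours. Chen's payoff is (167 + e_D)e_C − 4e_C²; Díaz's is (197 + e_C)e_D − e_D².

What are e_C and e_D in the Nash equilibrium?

Expanding Chen's payoff: 167e_C + e_De_C − 4e_C².
∂π/∂e_C = 167 + e_D − 8e_C = 0, so e_C = 20.875 + 0.125e_D.
Likewise for Díaz: e_D = 98.5 + 0.5e_C.
Substituting the second reaction function into the first: e_C = 20.875 + 0.125(98.5 + 0.5e_C), which gives 0.9375e_C = 33.1875 ⇒ e_C = 35.4.
Then e_D = 98.5 + 0.5·35.4 = 116.2.

35.4, 116.2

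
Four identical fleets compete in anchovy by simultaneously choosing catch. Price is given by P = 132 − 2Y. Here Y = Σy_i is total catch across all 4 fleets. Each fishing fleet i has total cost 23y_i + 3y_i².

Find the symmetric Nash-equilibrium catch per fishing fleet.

6.8125

A representative fishing fleet's profit is π_i = y_i(132 − 2Y) − 23y_i − 3y_i², with Y = y_i + Σ_{j≠i} y_j.
First-order condition: 109 − 10y_i − 2Σ_{j≠i} y_j = 0.
With identical fishing fleets, set every y_j = y: then 109 − 10y − 6y = 0, i.e. y = 109/16 = 6.8125.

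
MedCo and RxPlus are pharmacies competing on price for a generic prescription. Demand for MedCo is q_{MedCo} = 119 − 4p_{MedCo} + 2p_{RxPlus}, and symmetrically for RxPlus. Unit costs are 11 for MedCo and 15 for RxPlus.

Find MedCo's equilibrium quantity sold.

MedCo's profit: π = (p_{MedCo} − 11)(119 − 4p_{MedCo} + 2p_{RxPlus}).
∂π/∂p_{MedCo} = 163 − 8p_{MedCo} + 2p_{RxPlus} = 0 ⇒ p_{MedCo} = 20.375 + 0.25p_{RxPlus}.
Similarly p_{RxPlus} = 22.375 + 0.25p_{MedCo}.
Plugging p_{RxPlus} into MedCo's best response: p_{MedCo} = 20.375 + 0.25(22.375 + 0.25p_{MedCo}) ⇒ 0.9375p_{MedCo} = 831/32, so p_{MedCo} = 27.7.
Then p_{RxPlus} = 22.375 + 0.25·27.7 = 29.3.
q_{MedCo} = 119 − 4·27.7 + 2·29.3 = 66.8.

66.8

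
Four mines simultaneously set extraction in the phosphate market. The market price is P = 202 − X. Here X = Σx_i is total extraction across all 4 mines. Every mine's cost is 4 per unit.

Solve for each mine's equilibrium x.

A representative mine's profit is π_i = x_i(202 − X) − 4x_i, with X = x_i + Σ_{j≠i} x_j.
First-order condition: 198 − 2x_i − Σ_{j≠i} x_j = 0.
Imposing symmetry (x_j = x for all j) turns Σ_{j≠i} x_j into 3x, so 198 = 5x and x = 39.6.

39.6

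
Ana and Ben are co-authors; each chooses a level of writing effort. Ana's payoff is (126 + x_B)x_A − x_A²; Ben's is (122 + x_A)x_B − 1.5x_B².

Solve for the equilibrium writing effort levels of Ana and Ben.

Expanding Ana's payoff: 126x_A + x_Bx_A − x_A².
∂π/∂x_A = 126 + x_B − 2x_A = 0, so x_A = 63 + 0.5x_B.
Likewise for Ben: x_B = 122/3 + (1/3)x_A.
Solving the two reaction functions simultaneously: (1 − (0.5)(1/3))x_A = 63 + 0.5·(122/3), so (5/6)x_A = 250/3 and x_A = 100.
Then x_B = 122/3 + (1/3)·100 = 74.

100, 74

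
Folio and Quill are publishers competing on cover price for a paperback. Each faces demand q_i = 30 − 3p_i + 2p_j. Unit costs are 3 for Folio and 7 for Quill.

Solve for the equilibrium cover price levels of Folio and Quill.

10.5, 12

Folio's profit: π = (p_{Folio} − 3)(30 − 3p_{Folio} + 2p_{Quill}).
∂π/∂p_{Folio} = 39 − 6p_{Folio} + 2p_{Quill} = 0 ⇒ p_{Folio} = 6.5 + (1/3)p_{Quill}.
Similarly p_{Quill} = 8.5 + (1/3)p_{Folio}.
Substituting the second reaction function into the first: p_{Folio} = 6.5 + (1/3)(8.5 + (1/3)p_{Folio}), which gives (8/9)p_{Folio} = 28/3 ⇒ p_{Folio} = 10.5.
Then p_{Quill} = 8.5 + (1/3)·10.5 = 12.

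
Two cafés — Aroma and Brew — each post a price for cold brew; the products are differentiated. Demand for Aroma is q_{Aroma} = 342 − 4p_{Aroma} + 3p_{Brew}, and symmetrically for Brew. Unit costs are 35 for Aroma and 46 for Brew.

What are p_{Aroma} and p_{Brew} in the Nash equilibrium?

98.8, 102.8

Aroma's profit: π = (p_{Aroma} − 35)(342 − 4p_{Aroma} + 3p_{Brew}).
∂π/∂p_{Aroma} = 482 − 8p_{Aroma} + 3p_{Brew} = 0 ⇒ p_{Aroma} = 60.25 + 0.375p_{Brew}.
Similarly p_{Brew} = 65.75 + 0.375p_{Aroma}.
Substituting the second reaction function into the first: p_{Aroma} = 60.25 + 0.375(65.75 + 0.375p_{Aroma}), which gives (55/64)p_{Aroma} = 2717/32 ⇒ p_{Aroma} = 98.8.
Then p_{Brew} = 65.75 + 0.375·98.8 = 102.8.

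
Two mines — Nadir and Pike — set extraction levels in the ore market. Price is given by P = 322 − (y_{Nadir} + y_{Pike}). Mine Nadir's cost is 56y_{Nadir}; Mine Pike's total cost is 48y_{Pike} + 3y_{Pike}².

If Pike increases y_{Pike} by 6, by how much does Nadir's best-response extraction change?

-3

Mine Nadir's profit: π = y_{Nadir}(322 − (y_{Nadir} + y_{Pike})) − 56y_{Nadir}.
∂π/∂y_{Nadir} = 266 − 2y_{Nadir} − y_{Pike} = 0, so y_{Nadir} = 133 − 0.5y_{Pike}.
The reaction-function slope is −0.5, so a 6-unit rise in y_{Pike} moves y_{Nadir} by −0.5 × 6 = −3. Nadir's best response falls — the actions are strategic substitutes.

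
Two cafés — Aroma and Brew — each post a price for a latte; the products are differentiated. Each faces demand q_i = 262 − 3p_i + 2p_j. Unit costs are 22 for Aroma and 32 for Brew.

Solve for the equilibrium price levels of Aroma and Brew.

83.875, 87.625

Aroma's profit: π = (p_{Aroma} − 22)(262 − 3p_{Aroma} + 2p_{Brew}).
∂π/∂p_{Aroma} = 328 − 6p_{Aroma} + 2p_{Brew} = 0 ⇒ p_{Aroma} = 164/3 + (1/3)p_{Brew}.
Similarly p_{Brew} = 179/3 + (1/3)p_{Aroma}.
Substituting the second reaction function into the first: p_{Aroma} = 164/3 + (1/3)(179/3 + (1/3)p_{Aroma}), which gives (8/9)p_{Aroma} = 671/9 ⇒ p_{Aroma} = 83.875.
Then p_{Brew} = 179/3 + (1/3)·83.875 = 87.625.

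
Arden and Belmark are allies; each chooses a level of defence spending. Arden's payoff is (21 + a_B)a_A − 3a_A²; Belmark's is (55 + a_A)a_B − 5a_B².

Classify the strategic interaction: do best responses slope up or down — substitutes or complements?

Expanding Arden's payoff: 21a_A + a_Ba_A − 3a_A².
∂π/∂a_A = 21 + a_B − 6a_A = 0, so a_A = 3.5 + (1/6)a_B.
The best-response slope da_A/da_B = 1/6 > 0: the reaction function is upward-sloping, so the choices are strategic complements.

strategic complements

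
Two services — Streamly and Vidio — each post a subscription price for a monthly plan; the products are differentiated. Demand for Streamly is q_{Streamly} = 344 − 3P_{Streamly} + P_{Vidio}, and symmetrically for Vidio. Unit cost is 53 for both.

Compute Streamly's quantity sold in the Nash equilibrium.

Streamly's profit: π = (P_{Streamly} − 53)(344 − 3P_{Streamly} + P_{Vidio}).
∂π/∂P_{Streamly} = 503 − 6P_{Streamly} + P_{Vidio} = 0 ⇒ P_{Streamly} = 503/6 + (1/6)P_{Vidio}.
The game is symmetric, so in equilibrium P_{Vidio} = P_{Streamly}: the reaction function gives (5/6)P_{Streamly} = 503/6, hence P_{Streamly} = 100.6.
q_{Streamly} = 344 − 3·100.6 + 100.6 = 142.8.

142.8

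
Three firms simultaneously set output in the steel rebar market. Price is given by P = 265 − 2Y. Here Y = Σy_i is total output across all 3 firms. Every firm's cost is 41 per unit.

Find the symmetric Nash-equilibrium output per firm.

A representative firm's profit is π_i = y_i(265 − 2Y) − 41y_i, with Y = y_i + Σ_{j≠i} y_j.
First-order condition: 224 − 4y_i − 2Σ_{j≠i} y_j = 0.
Imposing symmetry (y_j = y for all j) turns Σ_{j≠i} y_j into 2y, so 224 = 8y and y = 28.

28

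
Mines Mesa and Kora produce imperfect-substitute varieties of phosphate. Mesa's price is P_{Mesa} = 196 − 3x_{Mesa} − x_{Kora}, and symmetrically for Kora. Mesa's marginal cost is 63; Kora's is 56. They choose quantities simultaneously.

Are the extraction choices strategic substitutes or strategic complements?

Mine Mesa's profit: π = x_{Mesa}(196 − 3x_{Mesa} − x_{Kora}) − 63x_{Mesa}.
∂π/∂x_{Mesa} = 133 − 6x_{Mesa} − x_{Kora} = 0 ⇒ x_{Mesa} = 133/6 − (1/6)x_{Kora}.
The best-response slope dx_{Mesa}/dx_{Kora} = −1/6 < 0: the reaction function is downward-sloping, so the choices are strategic substitutes.

strategic substitutes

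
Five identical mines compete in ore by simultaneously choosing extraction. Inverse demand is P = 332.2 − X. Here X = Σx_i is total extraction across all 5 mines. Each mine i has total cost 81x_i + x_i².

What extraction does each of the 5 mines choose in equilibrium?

A representative mine's profit is π_i = x_i(332.2 − X) − 81x_i − x_i², with X = x_i + Σ_{j≠i} x_j.
First-order condition: 251.2 − 4x_i − Σ_{j≠i} x_j = 0.
In a symmetric equilibrium every mine chooses the same x, so Σ_{j≠i} x_j = 4x. The condition becomes 251.2 − 8x = 0, giving x = 251.2/8 = 31.4.

31.4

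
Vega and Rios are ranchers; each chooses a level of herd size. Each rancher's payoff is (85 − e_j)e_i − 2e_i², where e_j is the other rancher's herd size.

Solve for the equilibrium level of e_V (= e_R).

17

Vega's payoff is (85 − e_R)e_V − 2e_V².
∂π/∂e_V = 85 − e_R − 4e_V = 0, so e_V = 21.25 − 0.25e_R.
The game is symmetric, so in equilibrium e_R = e_V: the reaction function gives 1.25e_V = 21.25, hence e_V = 17.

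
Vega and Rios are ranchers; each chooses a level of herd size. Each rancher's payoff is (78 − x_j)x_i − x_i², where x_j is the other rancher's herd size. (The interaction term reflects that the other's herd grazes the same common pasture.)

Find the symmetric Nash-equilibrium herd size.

Vega's payoff is (78 − x_R)x_V − x_V².
∂π/∂x_V = 78 − x_R − 2x_V = 0, so x_V = 39 − 0.5x_R.
Setting x_V = x_R in the reaction function: x_V = 39 − 0.5x_V, so x_V = 39 / 1.5 = 26.

26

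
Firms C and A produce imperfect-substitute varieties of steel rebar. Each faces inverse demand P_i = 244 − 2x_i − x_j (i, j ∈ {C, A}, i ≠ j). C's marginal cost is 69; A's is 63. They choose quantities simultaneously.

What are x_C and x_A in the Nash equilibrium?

34.6, 36.6

Firm C's profit: π = x_C(244 − 2x_C − x_A) − 69x_C.
∂π/∂x_C = 175 − 4x_C − x_A = 0 ⇒ x_C = 43.75 − 0.25x_A.
Similarly x_A = 45.25 − 0.25x_C.
Substituting the second reaction function into the first: x_C = 43.75 − 0.25(45.25 − 0.25x_C), which gives 0.9375x_C = 32.4375 ⇒ x_C = 34.6.
Then x_A = 45.25 − 0.25·34.6 = 36.6.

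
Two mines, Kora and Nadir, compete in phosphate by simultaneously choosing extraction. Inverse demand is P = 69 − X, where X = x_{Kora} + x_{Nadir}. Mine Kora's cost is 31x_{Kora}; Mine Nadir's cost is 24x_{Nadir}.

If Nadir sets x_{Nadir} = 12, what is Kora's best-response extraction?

Mine Kora's profit: π = x_{Kora}(69 − (x_{Kora} + x_{Nadir})) − 31x_{Kora}.
∂π/∂x_{Kora} = 38 − 2x_{Kora} − x_{Nadir} = 0, so x_{Kora} = 19 − 0.5x_{Nadir}.
At x_{Nadir} = 12: x_{Kora} = 19 − 0.5·12 = 13.

13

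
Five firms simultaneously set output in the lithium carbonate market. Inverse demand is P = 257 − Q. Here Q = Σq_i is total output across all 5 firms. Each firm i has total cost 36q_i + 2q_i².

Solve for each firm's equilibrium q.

A representative firm's profit is π_i = q_i(257 − Q) − 36q_i − 2q_i², with Q = q_i + Σ_{j≠i} q_j.
First-order condition: 221 − 6q_i − Σ_{j≠i} q_j = 0.
Imposing symmetry (q_j = q for all j) turns Σ_{j≠i} q_j into 4q, so 221 = 10q and q = 22.1.

22.1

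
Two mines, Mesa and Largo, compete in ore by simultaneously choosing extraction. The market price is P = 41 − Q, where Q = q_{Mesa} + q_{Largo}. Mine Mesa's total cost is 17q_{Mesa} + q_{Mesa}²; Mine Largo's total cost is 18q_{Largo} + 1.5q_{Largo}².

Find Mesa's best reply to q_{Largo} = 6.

4.5

Mine Mesa's profit: π = q_{Mesa}(41 − (q_{Mesa} + q_{Largo})) − 17q_{Mesa} − q_{Mesa}².
∂π/∂q_{Mesa} = 24 − 4q_{Mesa} − q_{Largo} = 0, so q_{Mesa} = 6 − 0.25q_{Largo}.
At q_{Largo} = 6: q_{Mesa} = 6 − 0.25·6 = 4.5.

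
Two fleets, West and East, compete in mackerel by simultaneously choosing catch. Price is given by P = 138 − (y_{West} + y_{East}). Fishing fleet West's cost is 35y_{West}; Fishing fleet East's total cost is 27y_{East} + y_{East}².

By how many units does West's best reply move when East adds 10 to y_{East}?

Fishing fleet West's profit: π = y_{West}(138 − (y_{West} + y_{East})) − 35y_{West}.
∂π/∂y_{West} = 103 − 2y_{West} − y_{East} = 0, so y_{West} = 51.5 − 0.5y_{East}.
The reaction-function slope is −0.5, so a 10-unit rise in y_{East} moves y_{West} by −0.5 × 10 = −5. West's best response falls — the actions are strategic substitutes.

-5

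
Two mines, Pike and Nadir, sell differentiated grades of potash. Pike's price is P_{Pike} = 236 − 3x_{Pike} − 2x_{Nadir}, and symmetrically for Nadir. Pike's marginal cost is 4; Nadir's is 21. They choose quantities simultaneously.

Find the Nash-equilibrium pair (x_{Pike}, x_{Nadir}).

30.0625, 25.8125

Mine Pike's profit: π = x_{Pike}(236 − 3x_{Pike} − 2x_{Nadir}) − 4x_{Pike}.
∂π/∂x_{Pike} = 232 − 6x_{Pike} − 2x_{Nadir} = 0 ⇒ x_{Pike} = 116/3 − (1/3)x_{Nadir}.
Similarly x_{Nadir} = 215/6 − (1/3)x_{Pike}.
Plugging x_{Nadir} into Pike's best response: x_{Pike} = 116/3 − (1/3)(215/6 − (1/3)x_{Pike}) ⇒ (8/9)x_{Pike} = 481/18, so x_{Pike} = 30.0625.
Then x_{Nadir} = 215/6 − (1/3)·30.0625 = 25.8125.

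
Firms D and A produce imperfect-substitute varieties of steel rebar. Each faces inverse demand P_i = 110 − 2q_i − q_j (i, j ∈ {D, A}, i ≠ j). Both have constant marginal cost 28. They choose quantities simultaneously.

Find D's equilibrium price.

Firm D's profit: π = q_D(110 − 2q_D − q_A) − 28q_D.
∂π/∂q_D = 82 − 4q_D − q_A = 0 ⇒ q_D = 20.5 − 0.25q_A.
Setting q_D = q_A in the reaction function: q_D = 20.5 − 0.25q_D, so q_D = 20.5 / 1.25 = 16.4.
P_D = 110 − 2·16.4 − 16.4 = 60.8.

60.8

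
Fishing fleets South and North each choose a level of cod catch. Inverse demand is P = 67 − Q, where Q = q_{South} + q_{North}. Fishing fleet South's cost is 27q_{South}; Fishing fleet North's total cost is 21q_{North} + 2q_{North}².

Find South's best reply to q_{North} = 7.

Fishing fleet South's profit: π = q_{South}(67 − (q_{South} + q_{North})) − 27q_{South}.
∂π/∂q_{South} = 40 − 2q_{South} − q_{North} = 0, so q_{South} = 20 − 0.5q_{North}.
At q_{North} = 7: q_{South} = 20 − 0.5·7 = 16.5.

16.5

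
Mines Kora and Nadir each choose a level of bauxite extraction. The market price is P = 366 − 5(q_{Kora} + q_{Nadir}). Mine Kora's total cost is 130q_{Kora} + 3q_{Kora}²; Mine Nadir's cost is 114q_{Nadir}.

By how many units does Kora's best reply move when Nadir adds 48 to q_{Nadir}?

Mine Kora's profit: π = q_{Kora}(366 − 5(q_{Kora} + q_{Nadir})) − 130q_{Kora} − 3q_{Kora}².
∂π/∂q_{Kora} = 236 − 16q_{Kora} − 5q_{Nadir} = 0, so q_{Kora} = 14.75 − 0.3125q_{Nadir}.
The reaction-function slope is −0.3125, so a 48-unit rise in q_{Nadir} moves q_{Kora} by −0.3125 × 48 = −15. Kora's best response falls — the actions are strategic substitutes.

-15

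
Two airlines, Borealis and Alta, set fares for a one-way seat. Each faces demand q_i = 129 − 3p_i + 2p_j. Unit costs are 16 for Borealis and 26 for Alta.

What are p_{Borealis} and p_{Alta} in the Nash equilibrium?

Borealis's profit: π = (p_{Borealis} − 16)(129 − 3p_{Borealis} + 2p_{Alta}).
∂π/∂p_{Borealis} = 177 − 6p_{Borealis} + 2p_{Alta} = 0 ⇒ p_{Borealis} = 29.5 + (1/3)p_{Alta}.
Similarly p_{Alta} = 34.5 + (1/3)p_{Borealis}.
Solving the two reaction functions simultaneously: (1 − (1/3)(1/3))p_{Borealis} = 29.5 + (1/3)·34.5, so (8/9)p_{Borealis} = 41 and p_{Borealis} = 46.125.
Then p_{Alta} = 34.5 + (1/3)·46.125 = 49.875.

46.125, 49.875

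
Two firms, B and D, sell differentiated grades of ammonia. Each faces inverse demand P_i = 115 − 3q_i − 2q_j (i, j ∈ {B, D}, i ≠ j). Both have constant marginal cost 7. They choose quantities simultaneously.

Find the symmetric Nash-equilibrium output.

Firm B's profit: π = q_B(115 − 3q_B − 2q_D) − 7q_B.
∂π/∂q_B = 108 − 6q_B − 2q_D = 0 ⇒ q_B = 18 − (1/3)q_D.
The game is symmetric, so in equilibrium q_D = q_B: the reaction function gives (4/3)q_B = 18, hence q_B = 13.5.

13.5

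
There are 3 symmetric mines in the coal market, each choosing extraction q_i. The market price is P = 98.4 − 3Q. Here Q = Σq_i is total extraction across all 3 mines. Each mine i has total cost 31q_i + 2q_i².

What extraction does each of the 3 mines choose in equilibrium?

A representative mine's profit is π_i = q_i(98.4 − 3Q) − 31q_i − 2q_i², with Q = q_i + Σ_{j≠i} q_j.
First-order condition: 67.4 − 10q_i − 3Σ_{j≠i} q_j = 0.
Imposing symmetry (q_j = q for all j) turns Σ_{j≠i} q_j into 2q, so 67.4 = 16q and q = 4.2125.

4.2125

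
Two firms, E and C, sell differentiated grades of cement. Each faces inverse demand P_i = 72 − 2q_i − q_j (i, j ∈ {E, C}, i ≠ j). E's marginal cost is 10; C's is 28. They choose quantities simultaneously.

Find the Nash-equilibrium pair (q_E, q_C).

13.6, 7.6

Firm E's profit: π = q_E(72 − 2q_E − q_C) − 10q_E.
∂π/∂q_E = 62 − 4q_E − q_C = 0 ⇒ q_E = 15.5 − 0.25q_C.
Similarly q_C = 11 − 0.25q_E.
Solving the two reaction functions simultaneously: (1 − (−0.25)(−0.25))q_E = 15.5 − 0.25·11, so 0.9375q_E = 12.75 and q_E = 13.6.
Then q_C = 11 − 0.25·13.6 = 7.6.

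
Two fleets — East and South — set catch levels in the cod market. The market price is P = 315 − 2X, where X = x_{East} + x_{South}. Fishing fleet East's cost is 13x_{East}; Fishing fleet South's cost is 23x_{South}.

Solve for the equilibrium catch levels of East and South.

52, 47

Fishing fleet East's profit: π = x_{East}(315 − 2(x_{East} + x_{South})) − 13x_{East}.
∂π/∂x_{East} = 302 − 4x_{East} − 2x_{South} = 0, so x_{East} = 75.5 − 0.5x_{South}.
By the same steps for South: x_{South} = 73 − 0.5x_{East}.
Solving the two reaction functions simultaneously: (1 − (−0.5)(−0.5))x_{East} = 75.5 − 0.5·73, so 0.75x_{East} = 39 and x_{East} = 52.
Then x_{South} = 73 − 0.5·52 = 47.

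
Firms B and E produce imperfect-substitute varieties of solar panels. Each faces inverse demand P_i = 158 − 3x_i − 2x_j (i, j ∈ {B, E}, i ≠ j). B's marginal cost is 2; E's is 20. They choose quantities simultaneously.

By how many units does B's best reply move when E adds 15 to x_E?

Firm B's profit: π = x_B(158 − 3x_B − 2x_E) − 2x_B.
∂π/∂x_B = 156 − 6x_B − 2x_E = 0 ⇒ x_B = 26 − (1/3)x_E.
The reaction-function slope is −1/3, so a 15-unit rise in x_E moves x_B by −1/3 × 15 = −5. B's best response falls — the actions are strategic substitutes.

-5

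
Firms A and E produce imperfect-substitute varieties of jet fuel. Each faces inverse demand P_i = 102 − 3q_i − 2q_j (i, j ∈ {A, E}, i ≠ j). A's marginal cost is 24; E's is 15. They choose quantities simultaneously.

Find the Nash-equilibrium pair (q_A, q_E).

9.1875, 11.4375

Firm A's profit: π = q_A(102 − 3q_A − 2q_E) − 24q_A.
∂π/∂q_A = 78 − 6q_A − 2q_E = 0 ⇒ q_A = 13 − (1/3)q_E.
Similarly q_E = 14.5 − (1/3)q_A.
Plugging q_E into A's best response: q_A = 13 − (1/3)(14.5 − (1/3)q_A) ⇒ (8/9)q_A = 49/6, so q_A = 9.1875.
Then q_E = 14.5 − (1/3)·9.1875 = 11.4375.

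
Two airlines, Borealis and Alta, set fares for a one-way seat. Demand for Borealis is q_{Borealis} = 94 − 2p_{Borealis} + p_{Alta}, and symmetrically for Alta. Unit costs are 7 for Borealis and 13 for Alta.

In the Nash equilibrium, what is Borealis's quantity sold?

Borealis's profit: π = (p_{Borealis} − 7)(94 − 2p_{Borealis} + p_{Alta}).
∂π/∂p_{Borealis} = 108 − 4p_{Borealis} + p_{Alta} = 0 ⇒ p_{Borealis} = 27 + 0.25p_{Alta}.
Similarly p_{Alta} = 30 + 0.25p_{Borealis}.
Substituting the second reaction function into the first: p_{Borealis} = 27 + 0.25(30 + 0.25p_{Borealis}), which gives 0.9375p_{Borealis} = 34.5 ⇒ p_{Borealis} = 36.8.
Then p_{Alta} = 30 + 0.25·36.8 = 39.2.
q_{Borealis} = 94 − 2·36.8 + 39.2 = 59.6.

59.6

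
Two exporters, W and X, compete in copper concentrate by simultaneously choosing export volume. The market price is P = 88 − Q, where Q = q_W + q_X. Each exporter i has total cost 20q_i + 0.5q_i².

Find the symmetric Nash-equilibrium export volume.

Exporter W's profit: π = q_W(88 − (q_W + q_X)) − 20q_W − 0.5q_W².
∂π/∂q_W = 68 − 3q_W − q_X = 0, so q_W = 68/3 − (1/3)q_X.
Setting q_W = q_X in the reaction function: q_W = 68/3 − (1/3)q_W, so q_W = (68/3) / (4/3) = 17.

17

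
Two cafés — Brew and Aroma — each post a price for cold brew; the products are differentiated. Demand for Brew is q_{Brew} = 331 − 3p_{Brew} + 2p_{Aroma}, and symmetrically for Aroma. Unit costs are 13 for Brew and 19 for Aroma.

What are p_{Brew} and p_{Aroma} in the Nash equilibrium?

Brew's profit: π = (p_{Brew} − 13)(331 − 3p_{Brew} + 2p_{Aroma}).
∂π/∂p_{Brew} = 370 − 6p_{Brew} + 2p_{Aroma} = 0 ⇒ p_{Brew} = 185/3 + (1/3)p_{Aroma}.
Similarly p_{Aroma} = 194/3 + (1/3)p_{Brew}.
Substituting the second reaction function into the first: p_{Brew} = 185/3 + (1/3)(194/3 + (1/3)p_{Brew}), which gives (8/9)p_{Brew} = 749/9 ⇒ p_{Brew} = 93.625.
Then p_{Aroma} = 194/3 + (1/3)·93.625 = 95.875.

93.625, 95.875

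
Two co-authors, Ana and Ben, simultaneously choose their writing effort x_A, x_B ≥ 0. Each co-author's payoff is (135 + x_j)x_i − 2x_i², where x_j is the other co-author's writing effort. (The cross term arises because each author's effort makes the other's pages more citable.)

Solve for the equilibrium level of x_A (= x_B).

45

Ana's payoff is (135 + x_B)x_A − 2x_A².
∂π/∂x_A = 135 + x_B − 4x_A = 0, so x_A = 33.75 + 0.25x_B.
Setting x_A = x_B in the reaction function: x_A = 33.75 + 0.25x_A, so x_A = 33.75 / 0.75 = 45.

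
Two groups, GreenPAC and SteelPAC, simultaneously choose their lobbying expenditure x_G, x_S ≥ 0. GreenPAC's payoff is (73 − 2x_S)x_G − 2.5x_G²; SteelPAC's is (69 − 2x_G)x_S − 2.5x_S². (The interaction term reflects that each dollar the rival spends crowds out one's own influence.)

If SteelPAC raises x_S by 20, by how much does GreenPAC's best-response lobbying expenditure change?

Expanding GreenPAC's payoff: 73x_G − 2x_Sx_G − 2.5x_G².
∂π/∂x_G = 73 − 2x_S − 5x_G = 0, so x_G = 14.6 − 0.4x_S.
The reaction-function slope is −0.4, so a 20-unit rise in x_S moves x_G by −0.4 × 20 = −8. GreenPAC's best response falls — the actions are strategic substitutes.

-8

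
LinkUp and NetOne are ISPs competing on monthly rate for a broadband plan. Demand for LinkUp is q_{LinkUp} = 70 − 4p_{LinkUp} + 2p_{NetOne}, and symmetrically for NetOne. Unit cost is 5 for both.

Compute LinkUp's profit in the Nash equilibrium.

400

LinkUp's profit: π = (p_{LinkUp} − 5)(70 − 4p_{LinkUp} + 2p_{NetOne}).
∂π/∂p_{LinkUp} = 90 − 8p_{LinkUp} + 2p_{NetOne} = 0 ⇒ p_{LinkUp} = 11.25 + 0.25p_{NetOne}.
The game is symmetric, so in equilibrium p_{NetOne} = p_{LinkUp}: the reaction function gives 0.75p_{LinkUp} = 11.25, hence p_{LinkUp} = 15.
q_{LinkUp} = 70 − 4·15 + 2·15 = 40.
Profit = (15 − 5)·40 = 400.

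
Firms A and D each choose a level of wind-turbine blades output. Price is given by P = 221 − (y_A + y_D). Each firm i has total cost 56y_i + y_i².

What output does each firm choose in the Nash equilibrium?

33

Firm A's profit: π = y_A(221 − (y_A + y_D)) − 56y_A − y_A².
∂π/∂y_A = 165 − 4y_A − y_D = 0, so y_A = 41.25 − 0.25y_D.
By symmetry y_D = y_A; substituting into the reaction function, 1.25y_A = 41.25 and y_A = 33.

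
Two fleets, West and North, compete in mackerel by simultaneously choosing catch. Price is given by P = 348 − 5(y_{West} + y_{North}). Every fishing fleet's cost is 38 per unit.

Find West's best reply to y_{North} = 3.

29.5

Fishing fleet West's profit: π = y_{West}(348 − 5(y_{West} + y_{North})) − 38y_{West}.
∂π/∂y_{West} = 310 − 10y_{West} − 5y_{North} = 0, so y_{West} = 31 − 0.5y_{North}.
At y_{North} = 3: y_{West} = 31 − 0.5·3 = 29.5.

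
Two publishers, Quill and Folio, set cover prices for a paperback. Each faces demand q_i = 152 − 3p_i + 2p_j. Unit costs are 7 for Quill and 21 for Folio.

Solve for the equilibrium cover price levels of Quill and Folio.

45.875, 51.125

Quill's profit: π = (p_{Quill} − 7)(152 − 3p_{Quill} + 2p_{Folio}).
∂π/∂p_{Quill} = 173 − 6p_{Quill} + 2p_{Folio} = 0 ⇒ p_{Quill} = 173/6 + (1/3)p_{Folio}.
Similarly p_{Folio} = 215/6 + (1/3)p_{Quill}.
Substituting the second reaction function into the first: p_{Quill} = 173/6 + (1/3)(215/6 + (1/3)p_{Quill}), which gives (8/9)p_{Quill} = 367/9 ⇒ p_{Quill} = 45.875.
Then p_{Folio} = 215/6 + (1/3)·45.875 = 51.125.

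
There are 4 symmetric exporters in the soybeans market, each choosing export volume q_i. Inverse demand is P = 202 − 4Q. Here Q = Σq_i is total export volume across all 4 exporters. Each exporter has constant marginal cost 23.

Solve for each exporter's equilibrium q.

8.95

A representative exporter's profit is π_i = q_i(202 − 4Q) − 23q_i, with Q = q_i + Σ_{j≠i} q_j.
First-order condition: 179 − 8q_i − 4Σ_{j≠i} q_j = 0.
In a symmetric equilibrium every exporter chooses the same q, so Σ_{j≠i} q_j = 3q. The condition becomes 179 − 20q = 0, giving q = 179/20 = 8.95.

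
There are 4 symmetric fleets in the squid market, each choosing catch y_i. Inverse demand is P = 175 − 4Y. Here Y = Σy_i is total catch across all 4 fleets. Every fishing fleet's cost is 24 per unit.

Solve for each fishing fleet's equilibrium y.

7.55

A representative fishing fleet's profit is π_i = y_i(175 − 4Y) − 24y_i, with Y = y_i + Σ_{j≠i} y_j.
First-order condition: 151 − 8y_i − 4Σ_{j≠i} y_j = 0.
In a symmetric equilibrium every fishing fleet chooses the same y, so Σ_{j≠i} y_j = 3y. The condition becomes 151 − 20y = 0, giving y = 151/20 = 7.55.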